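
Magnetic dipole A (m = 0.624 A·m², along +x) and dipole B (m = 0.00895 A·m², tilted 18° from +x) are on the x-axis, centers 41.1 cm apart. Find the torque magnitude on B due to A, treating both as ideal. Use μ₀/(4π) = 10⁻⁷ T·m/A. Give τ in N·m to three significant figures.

τ ≈ 4.97×10⁻⁹ N·m

Dipole B is on the axis of dipole A, so B₁ there is axial: B₁ = (μ₀/4π)·2m₁/r³ along +x.
B₁ = 2(10⁻⁷)(0.624)/(0.411)³ = 1.798×10⁻⁶ T.
τ = m₂ B₁ sinθ.
τ = (0.00895)(1.798×10⁻⁶)·sin18° = 4.972×10⁻⁹ N·m.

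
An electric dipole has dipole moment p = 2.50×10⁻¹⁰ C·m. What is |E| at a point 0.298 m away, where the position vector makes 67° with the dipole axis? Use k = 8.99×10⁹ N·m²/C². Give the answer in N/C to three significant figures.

E ≈ 103 N/C

At angle θ the dipole field magnitude is E = (kp/r³)·√(1 + 3cos²θ).
kp/r³ = (8.99×10⁹)(2.50×10⁻¹⁰) / (0.298)³ = 84.93 N/C.
√(1 + 3cos²67°) = √(1 + 3·0.1527) = √1.4580 ≈ 1.2075.
E ≈ 84.93 × 1.207 = 102.5 N/C.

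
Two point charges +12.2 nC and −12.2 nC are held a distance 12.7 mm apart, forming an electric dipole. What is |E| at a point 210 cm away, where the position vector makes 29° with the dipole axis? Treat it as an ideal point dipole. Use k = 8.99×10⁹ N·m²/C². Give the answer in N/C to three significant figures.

E ≈ 0.273 N/C

Dipole moment p = qd = (1.22×10⁻⁸ C)(0.0127 m) = 1.549×10⁻¹⁰ C·m.
At angle θ the dipole field magnitude is E = (kp/r³)·√(1 + 3cos²θ).
kp/r³ = (8.99×10⁹)(1.549×10⁻¹⁰) / (2.10)³ = 0.1504 N/C.
√(1 + 3cos²29°) = √(1 + 3·0.7650) = √3.2949 ≈ 1.8152.
E ≈ 0.1504 × 1.815 = 0.2729 N/C.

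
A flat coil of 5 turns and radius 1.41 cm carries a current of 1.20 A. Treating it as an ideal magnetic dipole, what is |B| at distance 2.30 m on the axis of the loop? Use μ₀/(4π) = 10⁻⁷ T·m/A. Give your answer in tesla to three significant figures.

B ≈ 6.16×10⁻¹¹ T

m = NIA = NIπa² = 5·(1.20)·π·(0.0141)² = 0.003747 A·m².
On axis B = (μ₀/4π)·2m/r³.
B = 2·(10⁻⁷)·(0.003747) / (2.30)³ = 6.159×10⁻¹¹ T.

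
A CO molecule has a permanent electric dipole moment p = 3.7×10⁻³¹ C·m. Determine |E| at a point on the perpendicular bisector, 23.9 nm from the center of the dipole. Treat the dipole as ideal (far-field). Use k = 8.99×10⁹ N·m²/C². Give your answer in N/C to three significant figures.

E ≈ 244 N/C

On the perpendicular bisector E = kp/r³ (half the axial value at the same distance).
E = (8.99×10⁹)(3.70×10⁻³¹) / (2.39×10⁻⁸)³ = 243.7 N/C.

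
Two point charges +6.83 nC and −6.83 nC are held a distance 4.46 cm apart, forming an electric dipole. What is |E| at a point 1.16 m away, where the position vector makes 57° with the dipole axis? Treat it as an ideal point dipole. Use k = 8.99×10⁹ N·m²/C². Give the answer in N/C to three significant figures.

E ≈ 2.41 N/C

Dipole moment p = qd = (6.83×10⁻⁹ C)(0.0446 m) = 3.046×10⁻¹⁰ C·m.
At angle θ the dipole field magnitude is E = (kp/r³)·√(1 + 3cos²θ).
kp/r³ = (8.99×10⁹)(3.046×10⁻¹⁰) / (1.16)³ = 1.754 N/C.
√(1 + 3cos²57°) = √(1 + 3·0.2966) = √1.8899 ≈ 1.3747.
E ≈ 1.754 × 1.375 = 2.412 N/C.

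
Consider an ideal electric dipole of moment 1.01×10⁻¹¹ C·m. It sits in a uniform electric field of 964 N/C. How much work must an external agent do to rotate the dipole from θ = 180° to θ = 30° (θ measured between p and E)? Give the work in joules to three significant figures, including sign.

W ≈ -1.82×10⁻⁸ J

W_ext = ΔU = U(θ₂) − U(θ₁) = −pE cosθ₂ − (−pE cosθ₁) = pE(cosθ₁ − cosθ₂).
W = (1.01×10⁻¹¹)(964)·(cos180° − cos30°) = (9.736×10⁻⁹)·(-1.8660) = -1.817×10⁻⁸ J.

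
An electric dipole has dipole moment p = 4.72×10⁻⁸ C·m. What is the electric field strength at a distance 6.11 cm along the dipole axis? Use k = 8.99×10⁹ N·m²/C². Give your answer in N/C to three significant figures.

E ≈ 3.72×10⁶ N/C

On the dipole axis E = 2kp/r³.
E = 2·(8.99×10⁹)(4.72×10⁻⁸) / (0.0611)³ = 3.721×10⁶ N/C.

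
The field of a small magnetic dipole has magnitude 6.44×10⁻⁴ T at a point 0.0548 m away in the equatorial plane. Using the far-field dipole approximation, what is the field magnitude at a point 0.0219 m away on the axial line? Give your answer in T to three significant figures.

Dipole fields scale as 1/r³ in the far field.
The axial field is twice the equatorial field at the same r, so the geometry factor is 2/1.
B₂ = B₁ · (2/1) · (r₁/r₂)³ = 6.44×10⁻⁴ · 2 · (0.0548/0.0219)³.
(r₁/r₂)³ = (2.502)³ = 15.67.
B₂ ≈ 0.02018 T.

B ≈ 0.0202 T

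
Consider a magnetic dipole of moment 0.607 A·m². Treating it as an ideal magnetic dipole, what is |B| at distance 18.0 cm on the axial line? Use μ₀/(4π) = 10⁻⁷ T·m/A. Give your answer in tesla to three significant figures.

On axis B = (μ₀/4π)·2m/r³.
B = 2·(10⁻⁷)·(0.607) / (0.180)³ = 2.082×10⁻⁵ T.

B ≈ 2.08×10⁻⁵ T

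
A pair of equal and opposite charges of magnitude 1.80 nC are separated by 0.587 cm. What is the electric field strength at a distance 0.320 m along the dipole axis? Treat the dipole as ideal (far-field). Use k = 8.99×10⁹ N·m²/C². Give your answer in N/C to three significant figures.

Dipole moment p = qd = (1.80×10⁻⁹ C)(0.00587 m) = 1.057×10⁻¹¹ C·m.
On the dipole axis E = 2kp/r³.
E = 2·(8.99×10⁹)(1.057×10⁻¹¹) / (0.320)³ = 5.800 N/C.

E ≈ 5.80 N/C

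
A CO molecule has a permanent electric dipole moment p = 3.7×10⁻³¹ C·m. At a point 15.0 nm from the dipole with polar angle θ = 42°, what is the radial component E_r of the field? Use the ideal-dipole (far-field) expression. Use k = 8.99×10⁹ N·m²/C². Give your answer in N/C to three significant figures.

For a dipole, E_r = (2kp cosθ)/r³.
kp/r³ = (8.99×10⁹)(3.70×10⁻³¹)/(1.50×10⁻⁸)³ = 985.6 N/C.
E_r = 2·985.6·cos42° = 1465 N/C.

E_r ≈ 1460 N/C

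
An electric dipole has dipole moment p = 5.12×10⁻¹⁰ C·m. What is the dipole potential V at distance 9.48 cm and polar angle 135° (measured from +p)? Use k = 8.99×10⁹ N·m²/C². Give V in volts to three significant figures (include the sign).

The dipole potential is V = kp cosθ / r².
V = (8.99×10⁹)(5.12×10⁻¹⁰)·cos135° / (0.0948)² = -362.2 V.

V ≈ -362 V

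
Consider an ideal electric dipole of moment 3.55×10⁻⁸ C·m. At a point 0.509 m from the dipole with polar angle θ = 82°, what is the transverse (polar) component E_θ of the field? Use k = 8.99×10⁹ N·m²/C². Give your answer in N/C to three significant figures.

E_θ ≈ 2400 N/C

For a dipole, E_θ = (kp sinθ)/r³.
kp/r³ = (8.99×10⁹)(3.55×10⁻⁸)/(0.509)³ = 2420 N/C.
E_θ = 2420·sin82° = 2397 N/C.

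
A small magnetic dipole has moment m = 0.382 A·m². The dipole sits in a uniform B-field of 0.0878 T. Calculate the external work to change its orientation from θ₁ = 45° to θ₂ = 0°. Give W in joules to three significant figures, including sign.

W_ext = ΔU = −mB cosθ₂ + mB cosθ₁ = mB(cosθ₁ − cosθ₂).
W = (0.382)(0.0878)·(cos45° − cos0°) = (0.03354)·(-0.2929) = -0.009824 J.

W ≈ -0.00982 J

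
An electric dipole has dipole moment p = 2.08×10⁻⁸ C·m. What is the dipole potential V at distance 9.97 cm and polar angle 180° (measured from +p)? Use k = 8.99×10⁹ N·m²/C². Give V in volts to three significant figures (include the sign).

The dipole potential is V = kp cosθ / r².
V = (8.99×10⁹)(2.08×10⁻⁸)·cos180° / (0.0997)² = -1.881×10⁴ V.

V ≈ -1.88×10⁴ V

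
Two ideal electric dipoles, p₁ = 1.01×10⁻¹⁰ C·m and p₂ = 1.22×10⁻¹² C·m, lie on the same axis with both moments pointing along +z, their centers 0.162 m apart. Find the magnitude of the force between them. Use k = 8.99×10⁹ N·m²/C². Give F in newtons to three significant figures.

On-axis field of dipole 1 at distance r: E = 2kp₁/r³. Force on dipole 2 is F = p₂·dE/dr (gradient along axis).
dE/dr = −6kp₁/r⁴, so |F| = 6kp₁p₂/r⁴ (attractive for aligned moments).
F = 6(8.99×10⁹)(1.01×10⁻¹⁰)(1.22×10⁻¹²)/(0.162)⁴ = 9.650×10⁻⁹ N.

F ≈ 9.65×10⁻⁹ N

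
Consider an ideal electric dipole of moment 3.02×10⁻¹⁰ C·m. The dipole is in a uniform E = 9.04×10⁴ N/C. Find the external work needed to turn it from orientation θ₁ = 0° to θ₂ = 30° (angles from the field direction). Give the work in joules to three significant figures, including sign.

W_ext = ΔU = U(θ₂) − U(θ₁) = −pE cosθ₂ − (−pE cosθ₁) = pE(cosθ₁ − cosθ₂).
W = (3.02×10⁻¹⁰)(9.04×10⁴)·(cos0° − cos30°) = (2.730×10⁻⁵)·(+0.1340) = 3.658×10⁻⁶ J.

W ≈ 3.66×10⁻⁶ J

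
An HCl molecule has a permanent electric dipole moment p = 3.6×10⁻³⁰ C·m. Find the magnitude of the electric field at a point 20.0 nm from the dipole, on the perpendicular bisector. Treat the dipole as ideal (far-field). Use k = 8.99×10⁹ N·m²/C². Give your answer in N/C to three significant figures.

In the equatorial plane E = kp/r³.
E = (8.99×10⁹)(3.60×10⁻³⁰) / (2.00×10⁻⁸)³ = 4046 N/C.

E ≈ 4050 N/C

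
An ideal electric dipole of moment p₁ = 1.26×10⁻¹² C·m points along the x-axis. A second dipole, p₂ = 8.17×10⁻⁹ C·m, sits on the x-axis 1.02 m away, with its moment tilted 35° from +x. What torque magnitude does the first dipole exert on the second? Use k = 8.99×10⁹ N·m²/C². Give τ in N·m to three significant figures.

The second dipole sits on the axis of the first, so the field there is axial: E₁ = 2kp₁/r³ along +x.
E₁ = 2(8.99×10⁹)(1.26×10⁻¹²)/(1.02)³ = 0.02135 N/C.
Torque on the second dipole: τ = p₂ E₁ sinθ.
τ = (8.17×10⁻⁹)(0.02135)·sin35° = 1.000×10⁻¹⁰ N·m.

τ ≈ 1.00×10⁻¹⁰ N·m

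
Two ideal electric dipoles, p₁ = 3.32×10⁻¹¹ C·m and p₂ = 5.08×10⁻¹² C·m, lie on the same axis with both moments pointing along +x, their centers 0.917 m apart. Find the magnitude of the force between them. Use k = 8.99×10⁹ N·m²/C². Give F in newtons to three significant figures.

On-axis field of dipole 1 at distance r: E = 2kp₁/r³. Force on dipole 2 is F = p₂·dE/dr (gradient along axis).
dE/dr = −6kp₁/r⁴, so |F| = 6kp₁p₂/r⁴ (attractive for aligned moments).
F = 6(8.99×10⁹)(3.32×10⁻¹¹)(5.08×10⁻¹²)/(0.917)⁴ = 1.287×10⁻¹¹ N.

F ≈ 1.29×10⁻¹¹ N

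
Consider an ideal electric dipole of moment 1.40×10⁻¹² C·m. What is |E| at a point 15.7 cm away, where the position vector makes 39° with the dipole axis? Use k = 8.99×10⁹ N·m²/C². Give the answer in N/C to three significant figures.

At angle θ the dipole field magnitude is E = (kp/r³)·√(1 + 3cos²θ).
kp/r³ = (8.99×10⁹)(1.40×10⁻¹²) / (0.157)³ = 3.252 N/C.
√(1 + 3cos²39°) = √(1 + 3·0.6040) = √2.8119 ≈ 1.6769.
E ≈ 3.252 × 1.677 = 5.454 N/C.

E ≈ 5.45 N/C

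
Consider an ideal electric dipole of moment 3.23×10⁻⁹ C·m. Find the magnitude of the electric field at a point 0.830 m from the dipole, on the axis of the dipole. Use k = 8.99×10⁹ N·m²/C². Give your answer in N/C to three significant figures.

E ≈ 102 N/C

On the dipole axis E = 2kp/r³.
E = 2·(8.99×10⁹)(3.23×10⁻⁹) / (0.830)³ = 101.6 N/C.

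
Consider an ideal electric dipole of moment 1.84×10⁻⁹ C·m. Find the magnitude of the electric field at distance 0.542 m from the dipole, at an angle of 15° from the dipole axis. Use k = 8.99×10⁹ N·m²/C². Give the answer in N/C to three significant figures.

E ≈ 202 N/C

At angle θ the dipole field magnitude is E = (kp/r³)·√(1 + 3cos²θ).
kp/r³ = (8.99×10⁹)(1.84×10⁻⁹) / (0.542)³ = 103.9 N/C.
√(1 + 3cos²15°) = √(1 + 3·0.9330) = √3.7990 ≈ 1.9491.
E ≈ 103.9 × 1.949 = 202.5 N/C.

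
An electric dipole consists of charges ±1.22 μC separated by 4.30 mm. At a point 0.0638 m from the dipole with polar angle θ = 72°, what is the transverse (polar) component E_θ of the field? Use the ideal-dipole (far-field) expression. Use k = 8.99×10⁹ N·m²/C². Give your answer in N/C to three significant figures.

E_θ ≈ 1.73×10⁵ N/C

Dipole moment p = qd = (1.22×10⁻⁶ C)(0.00430 m) = 5.246×10⁻⁹ C·m.
For a dipole, E_θ = (kp sinθ)/r³.
kp/r³ = (8.99×10⁹)(5.246×10⁻⁹)/(0.0638)³ = 1.816×10⁵ N/C.
E_θ = 1.816×10⁵·sin72° = 1.727×10⁵ N/C.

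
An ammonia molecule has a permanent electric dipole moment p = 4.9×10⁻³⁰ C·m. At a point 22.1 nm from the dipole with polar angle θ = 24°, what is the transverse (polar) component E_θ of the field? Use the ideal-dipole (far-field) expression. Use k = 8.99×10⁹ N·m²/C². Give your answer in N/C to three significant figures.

For a dipole, E_θ = (kp sinθ)/r³.
kp/r³ = (8.99×10⁹)(4.90×10⁻³⁰)/(2.21×10⁻⁸)³ = 4081 N/C.
E_θ = 4081·sin24° = 1660 N/C.

E_θ ≈ 1660 N/C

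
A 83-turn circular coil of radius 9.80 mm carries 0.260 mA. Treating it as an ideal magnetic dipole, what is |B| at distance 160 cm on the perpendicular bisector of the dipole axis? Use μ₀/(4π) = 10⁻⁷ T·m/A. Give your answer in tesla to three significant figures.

B ≈ 1.59×10⁻¹³ T

m = NIA = NIπa² = 83·(2.60×10⁻⁴)·π·(0.00980)² = 6.511×10⁻⁶ A·m².
In the equatorial plane B = (μ₀/4π)·m/r³ (half the axial value).
B = (10⁻⁷)·(6.511×10⁻⁶) / (1.60)³ = 1.590×10⁻¹³ T.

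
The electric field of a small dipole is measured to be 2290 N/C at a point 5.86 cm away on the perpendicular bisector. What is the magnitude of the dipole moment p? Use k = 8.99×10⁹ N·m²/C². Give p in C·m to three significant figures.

In the equatorial plane E = kp/r³, so p = Er³/(k).
p = (2290)·(0.0586)³ / (8.99×10⁹) = 5.126×10⁻¹¹ C·m.

p ≈ 5.13×10⁻¹¹ C·m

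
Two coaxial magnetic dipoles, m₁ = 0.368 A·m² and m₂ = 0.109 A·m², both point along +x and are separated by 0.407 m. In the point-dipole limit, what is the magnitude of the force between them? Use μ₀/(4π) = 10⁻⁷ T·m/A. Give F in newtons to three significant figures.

F ≈ 8.77×10⁻⁷ N

On-axis B of dipole 1: B = (μ₀/4π)·2m₁/r³. Force on dipole 2: F = m₂·dB/dr.
dB/dr = −(μ₀/4π)·6m₁/r⁴, so |F| = (μ₀/4π)·6m₁m₂/r⁴.
F = 6(10⁻⁷)(0.368)(0.109)/(0.407)⁴ = 8.771×10⁻⁷ N.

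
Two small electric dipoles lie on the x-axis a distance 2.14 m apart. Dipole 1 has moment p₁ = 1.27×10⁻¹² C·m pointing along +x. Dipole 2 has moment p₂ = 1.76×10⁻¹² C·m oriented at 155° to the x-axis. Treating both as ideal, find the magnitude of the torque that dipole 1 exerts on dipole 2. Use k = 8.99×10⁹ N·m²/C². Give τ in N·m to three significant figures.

τ ≈ 1.73×10⁻¹⁵ N·m

The second dipole sits on the axis of the first, so the field there is axial: E₁ = 2kp₁/r³ along +x.
E₁ = 2(8.99×10⁹)(1.27×10⁻¹²)/(2.14)³ = 0.002330 N/C.
Torque on the second dipole: τ = p₂ E₁ sinθ.
τ = (1.76×10⁻¹²)(0.002330)·sin155° = 1.733×10⁻¹⁵ N·m.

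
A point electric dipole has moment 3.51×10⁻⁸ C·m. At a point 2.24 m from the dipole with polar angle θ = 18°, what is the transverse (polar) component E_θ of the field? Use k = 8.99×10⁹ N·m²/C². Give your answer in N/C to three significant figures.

E_θ ≈ 8.68 N/C

For a dipole, E_θ = (kp sinθ)/r³.
kp/r³ = (8.99×10⁹)(3.51×10⁻⁸)/(2.24)³ = 28.08 N/C.
E_θ = 28.08·sin18° = 8.676 N/C.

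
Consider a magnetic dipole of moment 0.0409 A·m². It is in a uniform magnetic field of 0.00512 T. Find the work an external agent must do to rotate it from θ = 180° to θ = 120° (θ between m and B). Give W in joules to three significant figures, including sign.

W_ext = ΔU = −mB cosθ₂ + mB cosθ₁ = mB(cosθ₁ − cosθ₂).
W = (0.0409)(0.00512)·(cos180° − cos120°) = (2.094×10⁻⁴)·(-0.5000) = -1.047×10⁻⁴ J.

W ≈ -1.05×10⁻⁴ J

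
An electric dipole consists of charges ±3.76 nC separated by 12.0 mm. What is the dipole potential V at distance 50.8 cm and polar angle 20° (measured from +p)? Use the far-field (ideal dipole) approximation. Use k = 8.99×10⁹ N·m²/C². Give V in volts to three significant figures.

V ≈ 1.48 V

Dipole moment p = qd = (3.76×10⁻⁹ C)(0.0120 m) = 4.512×10⁻¹¹ C·m.
The dipole potential is V = kp cosθ / r².
V = (8.99×10⁹)(4.512×10⁻¹¹)·cos20° / (0.508)² = 1.477 V.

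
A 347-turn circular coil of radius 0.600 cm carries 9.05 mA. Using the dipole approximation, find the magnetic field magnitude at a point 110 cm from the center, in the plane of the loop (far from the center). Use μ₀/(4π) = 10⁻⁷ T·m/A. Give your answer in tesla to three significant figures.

m = NIA = NIπa² = 347·(0.00905)·π·(0.00600)² = 3.552×10⁻⁴ A·m².
In the equatorial plane B = (μ₀/4π)·m/r³ (half the axial value).
B = (10⁻⁷)·(3.552×10⁻⁴) / (1.10)³ = 2.669×10⁻¹¹ T.

B ≈ 2.67×10⁻¹¹ T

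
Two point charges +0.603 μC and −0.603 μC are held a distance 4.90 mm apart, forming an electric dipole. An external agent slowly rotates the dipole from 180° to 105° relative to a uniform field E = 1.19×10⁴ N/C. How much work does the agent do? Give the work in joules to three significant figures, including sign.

W ≈ -2.61×10⁻⁵ J

Dipole moment p = qd = (6.03×10⁻⁷ C)(0.00490 m) = 2.955×10⁻⁹ C·m.
W_ext = ΔU = U(θ₂) − U(θ₁) = −pE cosθ₂ − (−pE cosθ₁) = pE(cosθ₁ − cosθ₂).
W = (2.955×10⁻⁹)(1.19×10⁴)·(cos180° − cos105°) = (3.516×10⁻⁵)·(-0.7412) = -2.606×10⁻⁵ J.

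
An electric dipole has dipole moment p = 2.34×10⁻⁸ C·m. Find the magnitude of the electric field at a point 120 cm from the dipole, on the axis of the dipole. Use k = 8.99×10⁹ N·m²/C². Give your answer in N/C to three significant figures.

On the dipole axis E = 2kp/r³.
E = 2·(8.99×10⁹)(2.34×10⁻⁸) / (1.20)³ = 243.5 N/C.

E ≈ 243 N/C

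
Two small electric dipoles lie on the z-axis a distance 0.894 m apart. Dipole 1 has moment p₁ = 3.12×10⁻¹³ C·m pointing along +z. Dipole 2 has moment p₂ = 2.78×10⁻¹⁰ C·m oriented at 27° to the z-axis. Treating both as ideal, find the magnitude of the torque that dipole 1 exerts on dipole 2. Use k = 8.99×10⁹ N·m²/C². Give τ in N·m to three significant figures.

τ ≈ 9.91×10⁻¹³ N·m

The second dipole sits on the axis of the first, so the field there is axial: E₁ = 2kp₁/r³ along +z.
E₁ = 2(8.99×10⁹)(3.12×10⁻¹³)/(0.894)³ = 0.007851 N/C.
Torque on the second dipole: τ = p₂ E₁ sinθ.
τ = (2.78×10⁻¹⁰)(0.007851)·sin27° = 9.909×10⁻¹³ N·m.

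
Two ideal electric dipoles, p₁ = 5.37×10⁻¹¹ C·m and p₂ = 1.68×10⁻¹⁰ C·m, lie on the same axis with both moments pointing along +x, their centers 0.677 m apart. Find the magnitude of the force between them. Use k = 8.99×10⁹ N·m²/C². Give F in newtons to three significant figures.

F ≈ 2.32×10⁻⁹ N

On-axis field of dipole 1 at distance r: E = 2kp₁/r³. Force on dipole 2 is F = p₂·dE/dr (gradient along axis).
dE/dr = −6kp₁/r⁴, so |F| = 6kp₁p₂/r⁴ (attractive for aligned moments).
F = 6(8.99×10⁹)(5.37×10⁻¹¹)(1.68×10⁻¹⁰)/(0.677)⁴ = 2.317×10⁻⁹ N.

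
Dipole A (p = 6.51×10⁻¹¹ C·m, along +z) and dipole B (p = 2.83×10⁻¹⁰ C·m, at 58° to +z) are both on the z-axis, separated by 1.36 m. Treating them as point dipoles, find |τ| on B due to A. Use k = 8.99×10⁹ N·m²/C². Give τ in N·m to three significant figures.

The second dipole sits on the axis of the first, so the field there is axial: E₁ = 2kp₁/r³ along +z.
E₁ = 2(8.99×10⁹)(6.51×10⁻¹¹)/(1.36)³ = 0.4653 N/C.
Torque on the second dipole: τ = p₂ E₁ sinθ.
τ = (2.83×10⁻¹⁰)(0.4653)·sin58° = 1.117×10⁻¹⁰ N·m.

τ ≈ 1.12×10⁻¹⁰ N·m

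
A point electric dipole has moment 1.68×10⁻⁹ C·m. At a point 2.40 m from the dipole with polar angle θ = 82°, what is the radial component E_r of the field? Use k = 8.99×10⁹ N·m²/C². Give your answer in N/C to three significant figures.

E_r ≈ 0.304 N/C

For a dipole, E_r = (2kp cosθ)/r³.
kp/r³ = (8.99×10⁹)(1.68×10⁻⁹)/(2.40)³ = 1.093 N/C.
E_r = 2·1.093·cos82° = 0.3041 N/C.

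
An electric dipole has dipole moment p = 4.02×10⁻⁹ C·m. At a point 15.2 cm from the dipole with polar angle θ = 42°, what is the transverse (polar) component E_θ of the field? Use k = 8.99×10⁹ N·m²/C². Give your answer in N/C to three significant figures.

E_θ ≈ 6890 N/C

For a dipole, E_θ = (kp sinθ)/r³.
kp/r³ = (8.99×10⁹)(4.02×10⁻⁹)/(0.152)³ = 1.029×10⁴ N/C.
E_θ = 1.029×10⁴·sin42° = 6886 N/C.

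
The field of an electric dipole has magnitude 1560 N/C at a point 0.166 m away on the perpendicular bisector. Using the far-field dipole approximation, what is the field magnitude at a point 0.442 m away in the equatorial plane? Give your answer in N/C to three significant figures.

Dipole fields scale as 1/r³ in the far field; the geometry is the same at both points.
E₂ = E₁ · (r₁/r₂)³ = 1560 · (0.166/0.442)³.
(r₁/r₂)³ = (0.3756)³ = 0.05297.
E₂ ≈ 82.64 N/C.

E ≈ 82.6 N/C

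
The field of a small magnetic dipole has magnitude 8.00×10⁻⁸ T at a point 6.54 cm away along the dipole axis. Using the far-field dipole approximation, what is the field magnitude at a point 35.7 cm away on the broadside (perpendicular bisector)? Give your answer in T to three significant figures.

B ≈ 2.46×10⁻¹⁰ T

Dipole fields scale as 1/r³ in the far field.
The axial field is twice the equatorial field at the same r, so the geometry factor is 1/2.
B₂ = B₁ · (1/2) · (r₁/r₂)³ = 8.00×10⁻⁸ · 0.5 · (6.54/35.7)³.
(r₁/r₂)³ = (0.1832)³ = 0.006148.
B₂ ≈ 2.459×10⁻¹⁰ T.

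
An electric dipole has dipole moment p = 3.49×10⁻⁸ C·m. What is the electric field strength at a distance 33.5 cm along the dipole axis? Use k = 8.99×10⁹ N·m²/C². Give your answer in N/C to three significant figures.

E ≈ 1.67×10⁴ N/C

On the dipole axis E = 2kp/r³.
E = 2·(8.99×10⁹)(3.49×10⁻⁸) / (0.335)³ = 1.669×10⁴ N/C.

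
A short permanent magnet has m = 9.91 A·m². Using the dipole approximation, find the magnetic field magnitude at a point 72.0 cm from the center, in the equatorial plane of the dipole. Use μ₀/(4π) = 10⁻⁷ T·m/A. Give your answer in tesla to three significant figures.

In the equatorial plane B = (μ₀/4π)·m/r³ (half the axial value).
B = (10⁻⁷)·(9.91) / (0.720)³ = 2.655×10⁻⁶ T.

B ≈ 2.66×10⁻⁶ T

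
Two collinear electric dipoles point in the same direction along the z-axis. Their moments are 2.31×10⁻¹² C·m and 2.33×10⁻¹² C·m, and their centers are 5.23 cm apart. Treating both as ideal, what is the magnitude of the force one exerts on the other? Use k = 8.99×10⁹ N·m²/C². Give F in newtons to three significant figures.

On-axis field of dipole 1 at distance r: E = 2kp₁/r³. Force on dipole 2 is F = p₂·dE/dr (gradient along axis).
dE/dr = −6kp₁/r⁴, so |F| = 6kp₁p₂/r⁴ (attractive for aligned moments).
F = 6(8.99×10⁹)(2.31×10⁻¹²)(2.33×10⁻¹²)/(0.0523)⁴ = 3.880×10⁻⁸ N.

F ≈ 3.88×10⁻⁸ N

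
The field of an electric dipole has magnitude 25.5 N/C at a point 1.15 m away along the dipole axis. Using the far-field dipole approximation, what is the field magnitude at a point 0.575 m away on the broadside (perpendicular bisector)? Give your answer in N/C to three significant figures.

Dipole fields scale as 1/r³ in the far field.
The axial field is twice the equatorial field at the same r, so the geometry factor is 1/2.
E₂ = E₁ · (1/2) · (r₁/r₂)³ = 25.5 · 0.5 · (1.15/0.575)³.
(r₁/r₂)³ = (2)³ = 8.
E₂ ≈ 102.0 N/C.

E ≈ 102 N/C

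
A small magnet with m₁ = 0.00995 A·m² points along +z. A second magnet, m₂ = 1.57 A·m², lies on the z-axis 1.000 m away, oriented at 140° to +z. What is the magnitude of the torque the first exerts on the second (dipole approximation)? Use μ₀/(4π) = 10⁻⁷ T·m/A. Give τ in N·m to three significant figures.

Dipole B is on the axis of dipole A, so B₁ there is axial: B₁ = (μ₀/4π)·2m₁/r³ along +z.
B₁ = 2(10⁻⁷)(0.00995)/(1.00)³ = 1.990×10⁻⁹ T.
τ = m₂ B₁ sinθ.
τ = (1.57)(1.990×10⁻⁹)·sin140° = 2.008×10⁻⁹ N·m.

τ ≈ 2.01×10⁻⁹ N·m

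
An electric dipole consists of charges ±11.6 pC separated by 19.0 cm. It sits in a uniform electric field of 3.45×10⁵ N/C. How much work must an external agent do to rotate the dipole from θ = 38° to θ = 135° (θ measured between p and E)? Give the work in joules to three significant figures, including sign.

W ≈ 1.14×10⁻⁶ J

Dipole moment p = qd = (1.16×10⁻¹¹ C)(0.190 m) = 2.204×10⁻¹² C·m.
W_ext = ΔU = U(θ₂) − U(θ₁) = −pE cosθ₂ − (−pE cosθ₁) = pE(cosθ₁ − cosθ₂).
W = (2.204×10⁻¹²)(3.45×10⁵)·(cos38° − cos135°) = (7.604×10⁻⁷)·(+1.4951) = 1.137×10⁻⁶ J.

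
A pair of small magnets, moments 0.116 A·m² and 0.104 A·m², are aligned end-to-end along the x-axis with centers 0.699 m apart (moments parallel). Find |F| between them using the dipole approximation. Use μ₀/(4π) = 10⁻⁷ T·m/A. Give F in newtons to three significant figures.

On-axis B of dipole 1: B = (μ₀/4π)·2m₁/r³. Force on dipole 2: F = m₂·dB/dr.
dB/dr = −(μ₀/4π)·6m₁/r⁴, so |F| = (μ₀/4π)·6m₁m₂/r⁴.
F = 6(10⁻⁷)(0.116)(0.104)/(0.699)⁴ = 3.032×10⁻⁸ N.

F ≈ 3.03×10⁻⁸ N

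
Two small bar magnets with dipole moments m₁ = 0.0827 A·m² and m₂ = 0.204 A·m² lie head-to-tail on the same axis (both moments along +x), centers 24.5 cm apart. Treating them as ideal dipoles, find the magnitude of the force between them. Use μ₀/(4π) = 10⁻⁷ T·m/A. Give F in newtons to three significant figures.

On-axis B of dipole 1: B = (μ₀/4π)·2m₁/r³. Force on dipole 2: F = m₂·dB/dr.
dB/dr = −(μ₀/4π)·6m₁/r⁴, so |F| = (μ₀/4π)·6m₁m₂/r⁴.
F = 6(10⁻⁷)(0.0827)(0.204)/(0.245)⁴ = 2.809×10⁻⁶ N.

F ≈ 2.81×10⁻⁶ N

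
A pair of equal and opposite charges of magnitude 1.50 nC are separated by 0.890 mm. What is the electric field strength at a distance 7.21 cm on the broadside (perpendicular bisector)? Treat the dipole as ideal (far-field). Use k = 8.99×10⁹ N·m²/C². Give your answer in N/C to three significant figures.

E ≈ 32.0 N/C

Dipole moment p = qd = (1.50×10⁻⁹ C)(8.90×10⁻⁴ m) = 1.335×10⁻¹² C·m.
In the equatorial plane E = kp/r³.
E = (8.99×10⁹)(1.335×10⁻¹²) / (0.0721)³ = 32.02 N/C.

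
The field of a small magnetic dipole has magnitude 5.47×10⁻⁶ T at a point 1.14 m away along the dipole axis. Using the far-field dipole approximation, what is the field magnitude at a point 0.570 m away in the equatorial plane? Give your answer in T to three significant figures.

B ≈ 2.19×10⁻⁵ T

Dipole fields scale as 1/r³ in the far field.
The axial field is twice the equatorial field at the same r, so the geometry factor is 1/2.
B₂ = B₁ · (1/2) · (r₁/r₂)³ = 5.47×10⁻⁶ · 0.5 · (1.14/0.570)³.
(r₁/r₂)³ = (2)³ = 8.
B₂ ≈ 2.188×10⁻⁵ T.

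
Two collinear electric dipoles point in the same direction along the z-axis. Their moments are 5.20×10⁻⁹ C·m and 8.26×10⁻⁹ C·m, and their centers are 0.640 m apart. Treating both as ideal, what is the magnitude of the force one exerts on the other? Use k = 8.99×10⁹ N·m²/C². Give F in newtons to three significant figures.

On-axis field of dipole 1 at distance r: E = 2kp₁/r³. Force on dipole 2 is F = p₂·dE/dr (gradient along axis).
dE/dr = −6kp₁/r⁴, so |F| = 6kp₁p₂/r⁴ (attractive for aligned moments).
F = 6(8.99×10⁹)(5.20×10⁻⁹)(8.26×10⁻⁹)/(0.640)⁴ = 1.381×10⁻⁵ N.

F ≈ 1.38×10⁻⁵ N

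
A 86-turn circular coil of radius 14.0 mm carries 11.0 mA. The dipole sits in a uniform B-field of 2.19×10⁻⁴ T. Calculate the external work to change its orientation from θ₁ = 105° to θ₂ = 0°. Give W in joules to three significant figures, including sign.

W ≈ -1.61×10⁻⁷ J

m = NIA = NIπa² = 86·(0.0110)·π·(0.0140)² = 5.825×10⁻⁴ A·m².
W_ext = ΔU = −mB cosθ₂ + mB cosθ₁ = mB(cosθ₁ − cosθ₂).
W = (5.825×10⁻⁴)(2.19×10⁻⁴)·(cos105° − cos0°) = (1.276×10⁻⁷)·(-1.2588) = -1.606×10⁻⁷ J.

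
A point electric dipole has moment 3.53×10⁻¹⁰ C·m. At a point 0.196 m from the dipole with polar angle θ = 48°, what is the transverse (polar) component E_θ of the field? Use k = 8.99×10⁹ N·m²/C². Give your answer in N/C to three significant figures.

For a dipole, E_θ = (kp sinθ)/r³.
kp/r³ = (8.99×10⁹)(3.53×10⁻¹⁰)/(0.196)³ = 421.5 N/C.
E_θ = 421.5·sin48° = 313.2 N/C.

E_θ ≈ 313 N/C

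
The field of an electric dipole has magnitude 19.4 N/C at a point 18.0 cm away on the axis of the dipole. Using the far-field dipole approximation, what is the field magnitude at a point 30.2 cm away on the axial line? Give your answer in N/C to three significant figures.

Dipole fields scale as 1/r³ in the far field; the geometry is the same at both points.
E₂ = E₁ · (r₁/r₂)³ = 19.4 · (18.0/30.2)³.
(r₁/r₂)³ = (0.596)³ = 0.2117.
E₂ ≈ 4.108 N/C.

E ≈ 4.11 N/C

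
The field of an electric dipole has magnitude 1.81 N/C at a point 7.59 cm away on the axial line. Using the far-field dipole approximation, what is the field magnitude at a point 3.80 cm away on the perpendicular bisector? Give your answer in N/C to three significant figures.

Dipole fields scale as 1/r³ in the far field.
The axial field is twice the equatorial field at the same r, so the geometry factor is 1/2.
E₂ = E₁ · (1/2) · (r₁/r₂)³ = 1.81 · 0.5 · (7.59/3.80)³.
(r₁/r₂)³ = (1.997)³ = 7.968.
E₂ ≈ 7.211 N/C.

E ≈ 7.21 N/C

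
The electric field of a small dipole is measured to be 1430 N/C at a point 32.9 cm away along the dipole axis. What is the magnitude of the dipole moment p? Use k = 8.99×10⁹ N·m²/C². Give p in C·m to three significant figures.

p ≈ 2.83×10⁻⁹ C·m

On axis E = 2kp/r³, so p = Er³/(2k).
p = (1430)·(0.329)³ / (2·8.99×10⁹) = 2.832×10⁻⁹ C·m.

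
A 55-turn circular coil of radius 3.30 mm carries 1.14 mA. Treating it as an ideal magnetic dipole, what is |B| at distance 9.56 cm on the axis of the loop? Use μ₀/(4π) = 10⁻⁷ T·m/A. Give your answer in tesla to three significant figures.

m = NIA = NIπa² = 55·(0.00114)·π·(0.00330)² = 2.145×10⁻⁶ A·m².
On axis B = (μ₀/4π)·2m/r³.
B = 2·(10⁻⁷)·(2.145×10⁻⁶) / (0.0956)³ = 4.910×10⁻¹⁰ T.

B ≈ 4.91×10⁻¹⁰ T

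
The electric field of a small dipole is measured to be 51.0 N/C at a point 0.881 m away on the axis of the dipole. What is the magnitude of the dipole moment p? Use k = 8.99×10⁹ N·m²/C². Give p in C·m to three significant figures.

p ≈ 1.94×10⁻⁹ C·m

On axis E = 2kp/r³, so p = Er³/(2k).
p = (51.0)·(0.881)³ / (2·8.99×10⁹) = 1.940×10⁻⁹ C·m.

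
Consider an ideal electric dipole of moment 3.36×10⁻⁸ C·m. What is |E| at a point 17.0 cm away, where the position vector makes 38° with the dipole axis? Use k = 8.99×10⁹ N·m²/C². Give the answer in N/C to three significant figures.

At angle θ the dipole field magnitude is E = (kp/r³)·√(1 + 3cos²θ).
kp/r³ = (8.99×10⁹)(3.36×10⁻⁸) / (0.170)³ = 6.148×10⁴ N/C.
√(1 + 3cos²38°) = √(1 + 3·0.6210) = √2.8629 ≈ 1.6920.
E ≈ 6.148×10⁴ × 1.692 = 1.040×10⁵ N/C.

E ≈ 1.04×10⁵ N/C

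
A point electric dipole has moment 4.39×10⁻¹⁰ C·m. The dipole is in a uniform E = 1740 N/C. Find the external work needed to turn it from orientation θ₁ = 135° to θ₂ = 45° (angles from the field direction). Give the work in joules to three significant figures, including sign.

W_ext = ΔU = U(θ₂) − U(θ₁) = −pE cosθ₂ − (−pE cosθ₁) = pE(cosθ₁ − cosθ₂).
W = (4.39×10⁻¹⁰)(1740)·(cos135° − cos45°) = (7.639×10⁻⁷)·(-1.4142) = -1.080×10⁻⁶ J.

W ≈ -1.08×10⁻⁶ J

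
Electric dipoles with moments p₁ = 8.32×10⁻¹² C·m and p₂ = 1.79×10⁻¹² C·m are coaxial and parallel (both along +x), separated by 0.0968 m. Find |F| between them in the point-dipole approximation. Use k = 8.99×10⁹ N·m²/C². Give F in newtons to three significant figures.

On-axis field of dipole 1 at distance r: E = 2kp₁/r³. Force on dipole 2 is F = p₂·dE/dr (gradient along axis).
dE/dr = −6kp₁/r⁴, so |F| = 6kp₁p₂/r⁴ (attractive for aligned moments).
F = 6(8.99×10⁹)(8.32×10⁻¹²)(1.79×10⁻¹²)/(0.0968)⁴ = 9.149×10⁻⁹ N.

F ≈ 9.15×10⁻⁹ N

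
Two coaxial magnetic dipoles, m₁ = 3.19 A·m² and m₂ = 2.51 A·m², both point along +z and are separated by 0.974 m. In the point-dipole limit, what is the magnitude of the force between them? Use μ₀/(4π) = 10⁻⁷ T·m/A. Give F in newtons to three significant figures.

On-axis B of dipole 1: B = (μ₀/4π)·2m₁/r³. Force on dipole 2: F = m₂·dB/dr.
dB/dr = −(μ₀/4π)·6m₁/r⁴, so |F| = (μ₀/4π)·6m₁m₂/r⁴.
F = 6(10⁻⁷)(3.19)(2.51)/(0.974)⁴ = 5.338×10⁻⁶ N.

F ≈ 5.34×10⁻⁶ N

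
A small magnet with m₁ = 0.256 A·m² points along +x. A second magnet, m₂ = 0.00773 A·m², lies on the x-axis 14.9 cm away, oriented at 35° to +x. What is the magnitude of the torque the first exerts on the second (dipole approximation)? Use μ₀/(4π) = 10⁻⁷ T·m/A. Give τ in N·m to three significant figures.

τ ≈ 6.86×10⁻⁸ N·m

Dipole B is on the axis of dipole A, so B₁ there is axial: B₁ = (μ₀/4π)·2m₁/r³ along +x.
B₁ = 2(10⁻⁷)(0.256)/(0.149)³ = 1.548×10⁻⁵ T.
τ = m₂ B₁ sinθ.
τ = (0.00773)(1.548×10⁻⁵)·sin35° = 6.862×10⁻⁸ N·m.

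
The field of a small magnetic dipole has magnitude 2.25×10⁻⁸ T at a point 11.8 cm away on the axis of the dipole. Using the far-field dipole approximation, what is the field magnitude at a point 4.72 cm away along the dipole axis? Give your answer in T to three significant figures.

B ≈ 3.52×10⁻⁷ T

Dipole fields scale as 1/r³ in the far field; the geometry is the same at both points.
B₂ = B₁ · (r₁/r₂)³ = 2.25×10⁻⁸ · (11.8/4.72)³.
(r₁/r₂)³ = (2.5)³ = 15.62.
B₂ ≈ 3.516×10⁻⁷ T.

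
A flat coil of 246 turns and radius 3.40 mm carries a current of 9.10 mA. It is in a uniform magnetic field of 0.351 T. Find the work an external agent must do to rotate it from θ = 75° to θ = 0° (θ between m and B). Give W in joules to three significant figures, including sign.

W ≈ -2.12×10⁻⁵ J

m = NIA = NIπa² = 246·(0.00910)·π·(0.00340)² = 8.13×10⁻⁵ A·m².
W_ext = ΔU = −mB cosθ₂ + mB cosθ₁ = mB(cosθ₁ − cosθ₂).
W = (8.13×10⁻⁵)(0.351)·(cos75° − cos0°) = (2.854×10⁻⁵)·(-0.7412) = -2.115×10⁻⁵ J.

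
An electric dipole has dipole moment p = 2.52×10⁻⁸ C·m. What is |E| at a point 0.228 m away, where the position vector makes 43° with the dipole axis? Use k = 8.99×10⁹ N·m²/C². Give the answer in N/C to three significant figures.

At angle θ the dipole field magnitude is E = (kp/r³)·√(1 + 3cos²θ).
kp/r³ = (8.99×10⁹)(2.52×10⁻⁸) / (0.228)³ = 1.911×10⁴ N/C.
√(1 + 3cos²43°) = √(1 + 3·0.5349) = √2.6046 ≈ 1.6139.
E ≈ 1.911×10⁴ × 1.614 = 3.085×10⁴ N/C.

E ≈ 3.08×10⁴ N/C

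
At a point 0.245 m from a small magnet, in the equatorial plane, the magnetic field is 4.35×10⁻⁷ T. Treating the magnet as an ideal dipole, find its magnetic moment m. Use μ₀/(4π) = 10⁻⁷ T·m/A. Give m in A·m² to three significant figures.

In the equatorial plane B = (μ₀/4π)·m/r³, so m = Br³·4π/(μ₀).
m = (4.35×10⁻⁷)·(0.245)³ / (10⁻⁷) = 0.06397 A·m².

m ≈ 0.0640 A·m²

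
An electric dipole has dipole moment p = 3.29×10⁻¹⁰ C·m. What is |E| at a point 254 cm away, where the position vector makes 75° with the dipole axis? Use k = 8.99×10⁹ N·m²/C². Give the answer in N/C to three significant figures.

E ≈ 0.198 N/C

At angle θ the dipole field magnitude is E = (kp/r³)·√(1 + 3cos²θ).
kp/r³ = (8.99×10⁹)(3.29×10⁻¹⁰) / (2.54)³ = 0.1805 N/C.
√(1 + 3cos²75°) = √(1 + 3·0.0670) = √1.2010 ≈ 1.0959.
E ≈ 0.1805 × 1.096 = 0.1978 N/C.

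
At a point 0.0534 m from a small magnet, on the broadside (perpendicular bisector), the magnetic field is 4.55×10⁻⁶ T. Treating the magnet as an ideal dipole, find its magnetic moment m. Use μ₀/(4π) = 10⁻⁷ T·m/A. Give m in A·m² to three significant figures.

In the equatorial plane B = (μ₀/4π)·m/r³, so m = Br³·4π/(μ₀).
m = (4.55×10⁻⁶)·(0.0534)³ / (10⁻⁷) = 0.006928 A·m².

m ≈ 0.00693 A·m²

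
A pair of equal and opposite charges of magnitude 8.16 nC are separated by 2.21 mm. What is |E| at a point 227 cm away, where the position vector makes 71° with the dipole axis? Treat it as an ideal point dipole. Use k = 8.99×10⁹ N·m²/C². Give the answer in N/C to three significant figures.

Dipole moment p = qd = (8.16×10⁻⁹ C)(0.00221 m) = 1.803×10⁻¹¹ C·m.
At angle θ the dipole field magnitude is E = (kp/r³)·√(1 + 3cos²θ).
kp/r³ = (8.99×10⁹)(1.803×10⁻¹¹) / (2.27)³ = 0.01386 N/C.
√(1 + 3cos²71°) = √(1 + 3·0.1060) = √1.3180 ≈ 1.1480.
E ≈ 0.01386 × 1.148 = 0.01591 N/C.

E ≈ 0.0159 N/C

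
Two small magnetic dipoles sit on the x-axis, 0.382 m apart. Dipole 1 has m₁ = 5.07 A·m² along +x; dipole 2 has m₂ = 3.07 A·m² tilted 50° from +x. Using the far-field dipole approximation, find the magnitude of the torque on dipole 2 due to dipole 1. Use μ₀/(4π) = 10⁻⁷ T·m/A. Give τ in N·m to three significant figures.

τ ≈ 4.28×10⁻⁵ N·m

Dipole B is on the axis of dipole A, so B₁ there is axial: B₁ = (μ₀/4π)·2m₁/r³ along +x.
B₁ = 2(10⁻⁷)(5.07)/(0.382)³ = 1.819×10⁻⁵ T.
τ = m₂ B₁ sinθ.
τ = (3.07)(1.819×10⁻⁵)·sin50° = 4.278×10⁻⁵ N·m.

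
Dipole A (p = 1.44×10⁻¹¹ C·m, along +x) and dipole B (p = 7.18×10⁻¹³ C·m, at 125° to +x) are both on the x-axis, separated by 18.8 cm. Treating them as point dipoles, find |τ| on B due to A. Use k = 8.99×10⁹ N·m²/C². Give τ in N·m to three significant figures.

The second dipole sits on the axis of the first, so the field there is axial: E₁ = 2kp₁/r³ along +x.
E₁ = 2(8.99×10⁹)(1.44×10⁻¹¹)/(0.188)³ = 38.97 N/C.
Torque on the second dipole: τ = p₂ E₁ sinθ.
τ = (7.18×10⁻¹³)(38.97)·sin125° = 2.292×10⁻¹¹ N·m.

τ ≈ 2.29×10⁻¹¹ N·m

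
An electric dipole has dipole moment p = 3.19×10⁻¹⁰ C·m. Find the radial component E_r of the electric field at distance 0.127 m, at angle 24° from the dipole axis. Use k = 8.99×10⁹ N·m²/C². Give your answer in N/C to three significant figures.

E_r ≈ 2560 N/C

For a dipole, E_r = (2kp cosθ)/r³.
kp/r³ = (8.99×10⁹)(3.19×10⁻¹⁰)/(0.127)³ = 1400 N/C.
E_r = 2·1400·cos24° = 2558 N/C.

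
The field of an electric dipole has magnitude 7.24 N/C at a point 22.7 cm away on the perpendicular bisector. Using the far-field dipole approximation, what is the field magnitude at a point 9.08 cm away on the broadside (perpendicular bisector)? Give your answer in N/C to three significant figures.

E ≈ 113 N/C

Dipole fields scale as 1/r³ in the far field; the geometry is the same at both points.
E₂ = E₁ · (r₁/r₂)³ = 7.24 · (22.7/9.08)³.
(r₁/r₂)³ = (2.5)³ = 15.62.
E₂ ≈ 113.1 N/C.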